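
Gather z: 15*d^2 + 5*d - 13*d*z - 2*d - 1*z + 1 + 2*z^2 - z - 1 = 15*d^2 + 3*d + 2*z^2 + z*(-13*d - 2)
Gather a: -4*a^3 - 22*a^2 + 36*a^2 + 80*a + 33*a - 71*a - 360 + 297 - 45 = -4*a^3 + 14*a^2 + 42*a - 108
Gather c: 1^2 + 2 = 3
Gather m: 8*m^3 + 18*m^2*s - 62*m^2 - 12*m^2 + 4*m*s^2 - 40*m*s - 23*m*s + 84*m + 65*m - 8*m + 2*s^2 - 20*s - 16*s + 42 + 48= 8*m^3 + m^2*(18*s - 74) + m*(4*s^2 - 63*s + 141) + 2*s^2 - 36*s + 90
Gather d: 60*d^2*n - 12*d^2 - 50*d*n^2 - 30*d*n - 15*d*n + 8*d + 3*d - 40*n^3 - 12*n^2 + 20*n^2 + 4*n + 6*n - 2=d^2*(60*n - 12) + d*(-50*n^2 - 45*n + 11) - 40*n^3 + 8*n^2 + 10*n - 2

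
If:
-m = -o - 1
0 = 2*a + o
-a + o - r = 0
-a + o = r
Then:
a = -r/3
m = 2*r/3 + 1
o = 2*r/3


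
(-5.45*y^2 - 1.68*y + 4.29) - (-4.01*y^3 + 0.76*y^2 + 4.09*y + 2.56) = 4.01*y^3 - 6.21*y^2 - 5.77*y + 1.73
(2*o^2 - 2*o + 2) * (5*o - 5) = 10*o^3 - 20*o^2 + 20*o - 10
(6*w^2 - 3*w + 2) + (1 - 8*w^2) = -2*w^2 - 3*w + 3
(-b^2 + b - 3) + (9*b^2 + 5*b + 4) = 8*b^2 + 6*b + 1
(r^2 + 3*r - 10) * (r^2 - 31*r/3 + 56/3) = r^4 - 22*r^3/3 - 67*r^2/3 + 478*r/3 - 560/3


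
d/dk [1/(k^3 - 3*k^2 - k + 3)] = (-3*k^2 + 6*k + 1)/(k^3 - 3*k^2 - k + 3)^2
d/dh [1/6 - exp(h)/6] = -exp(h)/6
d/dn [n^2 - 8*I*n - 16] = 2*n - 8*I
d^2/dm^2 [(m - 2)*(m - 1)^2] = 6*m - 8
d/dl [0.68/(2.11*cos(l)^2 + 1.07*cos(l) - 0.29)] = (2.8696*cos(l) + 0.7276)*sin(l)/(2.11*cos(l)^2 + 1.07*cos(l) - 0.29)^2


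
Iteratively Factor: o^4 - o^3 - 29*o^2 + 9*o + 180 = (o - 3)*(o^3 + 2*o^2 - 23*o - 60) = (o - 3)*(o + 3)*(o^2 - o - 20) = (o - 5)*(o - 3)*(o + 3)*(o + 4)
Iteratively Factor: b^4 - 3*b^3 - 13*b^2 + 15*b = (b)*(b^3 - 3*b^2 - 13*b + 15) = b*(b - 1)*(b^2 - 2*b - 15) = b*(b - 5)*(b - 1)*(b + 3)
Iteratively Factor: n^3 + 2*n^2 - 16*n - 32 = (n + 2)*(n^2 - 16) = (n - 4)*(n + 2)*(n + 4)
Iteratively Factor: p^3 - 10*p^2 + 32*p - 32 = (p - 4)*(p^2 - 6*p + 8) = (p - 4)*(p - 2)*(p - 4)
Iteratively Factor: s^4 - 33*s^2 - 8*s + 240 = (s - 5)*(s^3 + 5*s^2 - 8*s - 48) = (s - 5)*(s + 4)*(s^2 + s - 12) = (s - 5)*(s - 3)*(s + 4)*(s + 4)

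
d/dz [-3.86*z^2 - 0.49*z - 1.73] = -7.72*z - 0.49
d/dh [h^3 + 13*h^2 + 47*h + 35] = 3*h^2 + 26*h + 47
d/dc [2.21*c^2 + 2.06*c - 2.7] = 4.42*c + 2.06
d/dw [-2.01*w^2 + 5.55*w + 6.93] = 5.55 - 4.02*w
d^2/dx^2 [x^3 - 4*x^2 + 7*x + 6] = 6*x - 8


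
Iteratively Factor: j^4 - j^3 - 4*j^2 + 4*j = (j + 2)*(j^3 - 3*j^2 + 2*j) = (j - 1)*(j + 2)*(j^2 - 2*j) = j*(j - 1)*(j + 2)*(j - 2)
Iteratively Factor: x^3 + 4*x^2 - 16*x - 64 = (x - 4)*(x^2 + 8*x + 16) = (x - 4)*(x + 4)*(x + 4)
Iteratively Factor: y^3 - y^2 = (y - 1)*(y^2) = y*(y - 1)*(y)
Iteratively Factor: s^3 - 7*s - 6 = (s + 2)*(s^2 - 2*s - 3) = (s - 3)*(s + 2)*(s + 1)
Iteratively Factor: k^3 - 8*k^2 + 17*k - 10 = (k - 1)*(k^2 - 7*k + 10) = (k - 5)*(k - 1)*(k - 2)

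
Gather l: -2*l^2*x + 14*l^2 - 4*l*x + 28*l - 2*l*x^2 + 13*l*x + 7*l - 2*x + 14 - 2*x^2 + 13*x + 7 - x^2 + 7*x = l^2*(14 - 2*x) + l*(-2*x^2 + 9*x + 35) - 3*x^2 + 18*x + 21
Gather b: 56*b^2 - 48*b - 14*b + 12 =56*b^2 - 62*b + 12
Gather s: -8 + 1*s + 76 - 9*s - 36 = 32 - 8*s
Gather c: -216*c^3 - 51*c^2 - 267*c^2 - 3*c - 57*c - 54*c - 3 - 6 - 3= -216*c^3 - 318*c^2 - 114*c - 12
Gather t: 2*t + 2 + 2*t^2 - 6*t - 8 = 2*t^2 - 4*t - 6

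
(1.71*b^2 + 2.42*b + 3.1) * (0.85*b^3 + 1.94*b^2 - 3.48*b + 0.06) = 1.4535*b^5 + 5.3744*b^4 + 1.379*b^3 - 2.305*b^2 - 10.6428*b + 0.186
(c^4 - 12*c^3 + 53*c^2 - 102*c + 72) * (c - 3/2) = c^5 - 27*c^4/2 + 71*c^3 - 363*c^2/2 + 225*c - 108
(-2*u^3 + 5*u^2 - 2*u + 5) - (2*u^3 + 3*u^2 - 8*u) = -4*u^3 + 2*u^2 + 6*u + 5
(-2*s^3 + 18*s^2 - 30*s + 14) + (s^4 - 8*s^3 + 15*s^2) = s^4 - 10*s^3 + 33*s^2 - 30*s + 14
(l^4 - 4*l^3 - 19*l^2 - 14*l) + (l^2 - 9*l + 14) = l^4 - 4*l^3 - 18*l^2 - 23*l + 14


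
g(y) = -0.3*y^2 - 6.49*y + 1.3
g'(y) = -0.6*y - 6.49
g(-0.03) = 1.49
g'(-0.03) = -6.47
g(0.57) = -2.50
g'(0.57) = -6.83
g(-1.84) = 12.23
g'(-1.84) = -5.39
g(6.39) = -52.42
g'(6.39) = -10.32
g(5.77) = -46.14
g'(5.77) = -9.95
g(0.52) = -2.16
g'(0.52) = -6.80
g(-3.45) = 20.12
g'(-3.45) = -4.42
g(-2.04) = 13.29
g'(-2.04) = -5.27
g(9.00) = -81.41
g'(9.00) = -11.89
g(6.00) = -48.44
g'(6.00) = -10.09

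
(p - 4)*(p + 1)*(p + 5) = p^3 + 2*p^2 - 19*p - 20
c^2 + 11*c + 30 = (c + 5)*(c + 6)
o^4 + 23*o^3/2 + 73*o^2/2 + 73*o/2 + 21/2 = (o + 1/2)*(o + 1)*(o + 3)*(o + 7)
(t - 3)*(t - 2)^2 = t^3 - 7*t^2 + 16*t - 12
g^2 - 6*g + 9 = (g - 3)^2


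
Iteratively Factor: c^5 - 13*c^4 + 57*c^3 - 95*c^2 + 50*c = (c - 5)*(c^4 - 8*c^3 + 17*c^2 - 10*c) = (c - 5)*(c - 1)*(c^3 - 7*c^2 + 10*c) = (c - 5)*(c - 2)*(c - 1)*(c^2 - 5*c) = (c - 5)^2*(c - 2)*(c - 1)*(c)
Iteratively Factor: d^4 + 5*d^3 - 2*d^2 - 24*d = (d + 4)*(d^3 + d^2 - 6*d) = (d - 2)*(d + 4)*(d^2 + 3*d) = (d - 2)*(d + 3)*(d + 4)*(d)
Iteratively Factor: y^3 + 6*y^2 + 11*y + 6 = (y + 2)*(y^2 + 4*y + 3) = (y + 2)*(y + 3)*(y + 1)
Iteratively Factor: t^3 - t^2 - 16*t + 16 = (t - 4)*(t^2 + 3*t - 4) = (t - 4)*(t - 1)*(t + 4)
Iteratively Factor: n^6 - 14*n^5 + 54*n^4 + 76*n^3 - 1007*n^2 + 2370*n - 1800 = (n - 5)*(n^5 - 9*n^4 + 9*n^3 + 121*n^2 - 402*n + 360) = (n - 5)*(n - 3)*(n^4 - 6*n^3 - 9*n^2 + 94*n - 120) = (n - 5)*(n - 3)*(n + 4)*(n^3 - 10*n^2 + 31*n - 30) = (n - 5)*(n - 3)*(n - 2)*(n + 4)*(n^2 - 8*n + 15) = (n - 5)*(n - 3)^2*(n - 2)*(n + 4)*(n - 5)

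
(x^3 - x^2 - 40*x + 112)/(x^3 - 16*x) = (x^2 + 3*x - 28)/(x*(x + 4))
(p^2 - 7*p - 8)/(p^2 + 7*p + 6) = (p - 8)/(p + 6)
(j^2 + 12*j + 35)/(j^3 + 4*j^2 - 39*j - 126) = (j + 5)/(j^2 - 3*j - 18)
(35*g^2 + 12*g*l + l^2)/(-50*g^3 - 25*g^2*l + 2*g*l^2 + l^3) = (-7*g - l)/(10*g^2 + 3*g*l - l^2)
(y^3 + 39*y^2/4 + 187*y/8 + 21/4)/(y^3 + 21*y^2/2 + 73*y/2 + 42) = (4*y^2 + 25*y + 6)/(4*(y^2 + 7*y + 12))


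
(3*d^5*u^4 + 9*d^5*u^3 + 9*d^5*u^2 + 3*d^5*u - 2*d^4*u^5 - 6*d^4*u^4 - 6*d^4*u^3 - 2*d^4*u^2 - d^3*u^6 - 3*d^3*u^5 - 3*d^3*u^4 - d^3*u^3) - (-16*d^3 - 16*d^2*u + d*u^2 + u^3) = 3*d^5*u^4 + 9*d^5*u^3 + 9*d^5*u^2 + 3*d^5*u - 2*d^4*u^5 - 6*d^4*u^4 - 6*d^4*u^3 - 2*d^4*u^2 - d^3*u^6 - 3*d^3*u^5 - 3*d^3*u^4 - d^3*u^3 + 16*d^3 + 16*d^2*u - d*u^2 - u^3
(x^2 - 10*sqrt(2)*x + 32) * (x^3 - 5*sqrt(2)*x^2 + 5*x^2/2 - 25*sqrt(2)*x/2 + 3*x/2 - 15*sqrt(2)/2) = x^5 - 15*sqrt(2)*x^4 + 5*x^4/2 - 75*sqrt(2)*x^3/2 + 267*x^3/2 - 365*sqrt(2)*x^2/2 + 330*x^2 - 400*sqrt(2)*x + 198*x - 240*sqrt(2)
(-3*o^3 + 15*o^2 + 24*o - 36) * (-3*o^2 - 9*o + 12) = 9*o^5 - 18*o^4 - 243*o^3 + 72*o^2 + 612*o - 432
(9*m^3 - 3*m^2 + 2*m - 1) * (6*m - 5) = 54*m^4 - 63*m^3 + 27*m^2 - 16*m + 5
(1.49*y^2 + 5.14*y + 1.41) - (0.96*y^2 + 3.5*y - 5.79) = 0.53*y^2 + 1.64*y + 7.2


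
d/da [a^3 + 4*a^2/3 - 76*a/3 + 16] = 3*a^2 + 8*a/3 - 76/3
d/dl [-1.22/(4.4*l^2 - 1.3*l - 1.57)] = (10.736*l - 1.586)/(-4.4*l^2 + 1.3*l + 1.57)^2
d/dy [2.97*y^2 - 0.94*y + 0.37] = 5.94*y - 0.94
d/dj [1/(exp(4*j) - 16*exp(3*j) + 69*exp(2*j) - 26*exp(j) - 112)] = (-4*exp(3*j) + 48*exp(2*j) - 138*exp(j) + 26)*exp(j)/(-exp(4*j) + 16*exp(3*j) - 69*exp(2*j) + 26*exp(j) + 112)^2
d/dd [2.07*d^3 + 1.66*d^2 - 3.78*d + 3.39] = 6.21*d^2 + 3.32*d - 3.78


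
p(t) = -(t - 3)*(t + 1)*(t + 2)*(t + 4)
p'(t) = -(t - 3)*(t + 1)*(t + 2) - (t - 3)*(t + 1)*(t + 4) - (t - 3)*(t + 2)*(t + 4) - (t + 1)*(t + 2)*(t + 4) = -4*t^3 - 12*t^2 + 14*t + 34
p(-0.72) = 4.37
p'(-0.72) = 19.19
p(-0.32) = 13.96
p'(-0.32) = 28.42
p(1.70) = 74.03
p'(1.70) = 3.47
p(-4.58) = -40.61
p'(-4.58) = 102.45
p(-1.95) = -0.48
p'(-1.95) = -9.27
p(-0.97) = 0.37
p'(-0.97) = 12.78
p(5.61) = -1261.68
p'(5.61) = -971.36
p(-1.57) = -2.72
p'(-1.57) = -2.08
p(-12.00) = -13200.00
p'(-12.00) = 5050.00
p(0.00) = 24.00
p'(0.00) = 34.00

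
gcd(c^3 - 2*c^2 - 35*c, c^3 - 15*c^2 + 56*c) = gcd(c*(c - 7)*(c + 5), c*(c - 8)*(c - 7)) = c^2 - 7*c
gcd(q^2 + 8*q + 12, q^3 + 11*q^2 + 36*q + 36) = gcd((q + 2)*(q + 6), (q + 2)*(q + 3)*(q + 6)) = q^2 + 8*q + 12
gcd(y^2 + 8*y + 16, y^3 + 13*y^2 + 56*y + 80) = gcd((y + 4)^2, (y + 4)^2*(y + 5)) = y^2 + 8*y + 16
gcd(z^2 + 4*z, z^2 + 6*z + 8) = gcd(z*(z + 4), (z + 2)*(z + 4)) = z + 4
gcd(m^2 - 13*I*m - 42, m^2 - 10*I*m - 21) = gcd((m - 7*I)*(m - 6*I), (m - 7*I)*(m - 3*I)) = m - 7*I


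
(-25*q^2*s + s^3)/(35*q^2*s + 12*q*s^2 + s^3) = (-5*q + s)/(7*q + s)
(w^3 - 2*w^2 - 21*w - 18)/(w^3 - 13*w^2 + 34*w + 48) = (w + 3)/(w - 8)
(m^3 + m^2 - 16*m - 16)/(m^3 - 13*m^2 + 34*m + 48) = (m^2 - 16)/(m^2 - 14*m + 48)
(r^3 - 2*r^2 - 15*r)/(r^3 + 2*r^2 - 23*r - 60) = r/(r + 4)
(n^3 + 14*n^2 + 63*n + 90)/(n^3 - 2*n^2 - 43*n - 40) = (n^2 + 9*n + 18)/(n^2 - 7*n - 8)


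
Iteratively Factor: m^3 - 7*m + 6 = (m + 3)*(m^2 - 3*m + 2) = (m - 2)*(m + 3)*(m - 1)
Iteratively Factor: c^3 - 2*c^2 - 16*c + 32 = (c - 2)*(c^2 - 16) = (c - 2)*(c + 4)*(c - 4)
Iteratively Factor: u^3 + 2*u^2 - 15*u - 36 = (u + 3)*(u^2 - u - 12) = (u - 4)*(u + 3)*(u + 3)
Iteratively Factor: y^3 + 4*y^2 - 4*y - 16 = (y - 2)*(y^2 + 6*y + 8) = (y - 2)*(y + 4)*(y + 2)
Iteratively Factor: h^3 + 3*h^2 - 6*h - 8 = (h + 4)*(h^2 - h - 2) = (h - 2)*(h + 4)*(h + 1)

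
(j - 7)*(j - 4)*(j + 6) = j^3 - 5*j^2 - 38*j + 168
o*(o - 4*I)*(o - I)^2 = o^4 - 6*I*o^3 - 9*o^2 + 4*I*o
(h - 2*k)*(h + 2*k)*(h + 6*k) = h^3 + 6*h^2*k - 4*h*k^2 - 24*k^3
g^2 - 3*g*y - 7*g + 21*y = (g - 7)*(g - 3*y)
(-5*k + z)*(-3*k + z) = 15*k^2 - 8*k*z + z^2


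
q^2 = q^2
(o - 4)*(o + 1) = o^2 - 3*o - 4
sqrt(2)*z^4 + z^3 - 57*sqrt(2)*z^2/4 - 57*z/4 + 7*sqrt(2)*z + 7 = (z - 7/2)*(z - 1/2)*(z + 4)*(sqrt(2)*z + 1)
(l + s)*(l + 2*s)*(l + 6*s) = l^3 + 9*l^2*s + 20*l*s^2 + 12*s^3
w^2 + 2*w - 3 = (w - 1)*(w + 3)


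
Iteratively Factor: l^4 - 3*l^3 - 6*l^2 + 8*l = (l + 2)*(l^3 - 5*l^2 + 4*l) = l*(l + 2)*(l^2 - 5*l + 4) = l*(l - 1)*(l + 2)*(l - 4)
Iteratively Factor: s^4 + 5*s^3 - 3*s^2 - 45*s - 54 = (s + 3)*(s^3 + 2*s^2 - 9*s - 18) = (s + 3)^2*(s^2 - s - 6) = (s - 3)*(s + 3)^2*(s + 2)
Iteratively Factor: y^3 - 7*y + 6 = (y - 1)*(y^2 + y - 6) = (y - 2)*(y - 1)*(y + 3)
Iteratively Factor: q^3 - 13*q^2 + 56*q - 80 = (q - 4)*(q^2 - 9*q + 20) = (q - 5)*(q - 4)*(q - 4)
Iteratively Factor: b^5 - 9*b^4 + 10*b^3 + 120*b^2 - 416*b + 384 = (b - 2)*(b^4 - 7*b^3 - 4*b^2 + 112*b - 192) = (b - 2)*(b + 4)*(b^3 - 11*b^2 + 40*b - 48) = (b - 3)*(b - 2)*(b + 4)*(b^2 - 8*b + 16) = (b - 4)*(b - 3)*(b - 2)*(b + 4)*(b - 4)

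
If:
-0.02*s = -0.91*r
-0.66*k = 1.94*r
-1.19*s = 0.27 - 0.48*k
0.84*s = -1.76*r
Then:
No Solution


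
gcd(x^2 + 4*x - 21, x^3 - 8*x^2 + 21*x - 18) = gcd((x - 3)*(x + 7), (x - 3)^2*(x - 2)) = x - 3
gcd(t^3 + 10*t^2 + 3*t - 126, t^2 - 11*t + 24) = t - 3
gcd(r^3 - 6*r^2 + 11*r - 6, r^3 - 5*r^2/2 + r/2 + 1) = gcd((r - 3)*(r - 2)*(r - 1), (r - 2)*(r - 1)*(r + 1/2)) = r^2 - 3*r + 2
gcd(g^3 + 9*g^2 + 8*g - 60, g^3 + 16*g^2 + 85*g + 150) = g^2 + 11*g + 30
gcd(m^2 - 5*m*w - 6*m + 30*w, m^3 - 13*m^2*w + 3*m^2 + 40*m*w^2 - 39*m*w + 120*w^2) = -m + 5*w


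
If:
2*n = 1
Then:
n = 1/2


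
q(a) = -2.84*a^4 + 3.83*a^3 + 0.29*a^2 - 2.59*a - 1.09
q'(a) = -11.36*a^3 + 11.49*a^2 + 0.58*a - 2.59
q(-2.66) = -206.42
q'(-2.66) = 290.97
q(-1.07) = -6.40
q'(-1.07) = 23.86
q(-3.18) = -403.50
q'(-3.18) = 477.07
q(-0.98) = -4.50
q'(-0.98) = 18.57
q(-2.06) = -79.15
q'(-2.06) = 144.28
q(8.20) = -10731.35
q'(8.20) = -5488.79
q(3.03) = -139.11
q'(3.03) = -211.36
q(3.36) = -223.21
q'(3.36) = -301.84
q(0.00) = -1.09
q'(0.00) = -2.59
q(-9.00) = -21379.60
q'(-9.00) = 9204.32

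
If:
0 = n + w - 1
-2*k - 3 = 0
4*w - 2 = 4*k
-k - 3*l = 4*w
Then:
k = -3/2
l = 11/6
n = 2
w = -1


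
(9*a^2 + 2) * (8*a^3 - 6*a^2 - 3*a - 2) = 72*a^5 - 54*a^4 - 11*a^3 - 30*a^2 - 6*a - 4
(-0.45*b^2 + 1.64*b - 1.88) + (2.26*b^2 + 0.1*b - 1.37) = 1.81*b^2 + 1.74*b - 3.25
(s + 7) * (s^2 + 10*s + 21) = s^3 + 17*s^2 + 91*s + 147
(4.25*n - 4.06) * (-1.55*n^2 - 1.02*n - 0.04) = -6.5875*n^3 + 1.958*n^2 + 3.9712*n + 0.1624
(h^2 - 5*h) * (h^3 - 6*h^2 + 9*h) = h^5 - 11*h^4 + 39*h^3 - 45*h^2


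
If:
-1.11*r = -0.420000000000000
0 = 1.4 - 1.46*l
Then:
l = 0.96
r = 0.38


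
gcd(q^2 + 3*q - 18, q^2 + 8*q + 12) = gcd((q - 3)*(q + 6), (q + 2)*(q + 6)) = q + 6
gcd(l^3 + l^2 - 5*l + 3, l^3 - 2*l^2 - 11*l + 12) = l^2 + 2*l - 3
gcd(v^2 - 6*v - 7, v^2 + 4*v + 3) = v + 1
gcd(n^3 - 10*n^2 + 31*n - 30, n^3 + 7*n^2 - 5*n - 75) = n - 3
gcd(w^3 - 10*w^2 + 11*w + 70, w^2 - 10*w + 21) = w - 7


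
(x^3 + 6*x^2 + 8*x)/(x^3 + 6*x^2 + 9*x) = (x^2 + 6*x + 8)/(x^2 + 6*x + 9)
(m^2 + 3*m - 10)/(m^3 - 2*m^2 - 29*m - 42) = (-m^2 - 3*m + 10)/(-m^3 + 2*m^2 + 29*m + 42)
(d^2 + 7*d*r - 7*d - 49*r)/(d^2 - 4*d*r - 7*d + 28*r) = (-d - 7*r)/(-d + 4*r)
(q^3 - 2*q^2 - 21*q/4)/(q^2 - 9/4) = q*(2*q - 7)/(2*q - 3)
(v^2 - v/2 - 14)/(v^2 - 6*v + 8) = (v + 7/2)/(v - 2)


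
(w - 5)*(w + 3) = w^2 - 2*w - 15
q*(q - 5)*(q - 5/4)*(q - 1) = q^4 - 29*q^3/4 + 25*q^2/2 - 25*q/4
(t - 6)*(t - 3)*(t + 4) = t^3 - 5*t^2 - 18*t + 72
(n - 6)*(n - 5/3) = n^2 - 23*n/3 + 10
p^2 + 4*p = p*(p + 4)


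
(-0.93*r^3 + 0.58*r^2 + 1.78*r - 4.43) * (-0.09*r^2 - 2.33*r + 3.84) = 0.0837*r^5 + 2.1147*r^4 - 5.0828*r^3 - 1.5215*r^2 + 17.1571*r - 17.0112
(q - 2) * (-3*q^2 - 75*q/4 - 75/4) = -3*q^3 - 51*q^2/4 + 75*q/4 + 75/2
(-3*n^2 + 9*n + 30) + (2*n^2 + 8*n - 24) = -n^2 + 17*n + 6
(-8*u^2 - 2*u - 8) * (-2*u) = 16*u^3 + 4*u^2 + 16*u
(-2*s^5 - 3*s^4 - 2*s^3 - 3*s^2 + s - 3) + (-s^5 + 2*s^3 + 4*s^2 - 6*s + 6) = -3*s^5 - 3*s^4 + s^2 - 5*s + 3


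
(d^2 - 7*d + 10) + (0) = d^2 - 7*d + 10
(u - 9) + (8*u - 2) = 9*u - 11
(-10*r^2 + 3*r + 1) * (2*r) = -20*r^3 + 6*r^2 + 2*r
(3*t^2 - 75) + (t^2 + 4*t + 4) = 4*t^2 + 4*t - 71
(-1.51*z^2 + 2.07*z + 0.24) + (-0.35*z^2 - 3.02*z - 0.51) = -1.86*z^2 - 0.95*z - 0.27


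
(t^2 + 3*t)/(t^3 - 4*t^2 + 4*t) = (t + 3)/(t^2 - 4*t + 4)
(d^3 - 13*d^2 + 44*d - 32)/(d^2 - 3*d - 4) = (d^2 - 9*d + 8)/(d + 1)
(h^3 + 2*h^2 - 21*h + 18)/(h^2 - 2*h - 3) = (h^2 + 5*h - 6)/(h + 1)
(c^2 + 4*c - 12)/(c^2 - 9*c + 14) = (c + 6)/(c - 7)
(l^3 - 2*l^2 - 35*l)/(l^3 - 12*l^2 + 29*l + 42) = l*(l + 5)/(l^2 - 5*l - 6)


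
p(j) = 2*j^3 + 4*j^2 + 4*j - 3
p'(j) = 6*j^2 + 8*j + 4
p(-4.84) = -155.42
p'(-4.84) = 105.83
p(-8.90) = -1131.70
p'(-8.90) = 408.06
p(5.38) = 445.74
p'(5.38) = 220.71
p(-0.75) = -4.59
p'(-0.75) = 1.38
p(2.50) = 63.25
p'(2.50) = 61.50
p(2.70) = 76.33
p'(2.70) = 69.34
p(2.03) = 38.33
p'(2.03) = 44.97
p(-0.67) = -4.49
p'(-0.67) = 1.33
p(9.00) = 1815.00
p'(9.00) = 562.00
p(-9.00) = -1173.00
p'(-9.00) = 418.00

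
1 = 1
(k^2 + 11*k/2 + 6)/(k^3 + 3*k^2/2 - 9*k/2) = (2*k^2 + 11*k + 12)/(k*(2*k^2 + 3*k - 9))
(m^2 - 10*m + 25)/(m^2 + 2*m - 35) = (m - 5)/(m + 7)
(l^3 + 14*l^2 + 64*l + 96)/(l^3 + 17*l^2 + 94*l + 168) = (l + 4)/(l + 7)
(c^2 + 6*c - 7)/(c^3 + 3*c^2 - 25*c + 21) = 1/(c - 3)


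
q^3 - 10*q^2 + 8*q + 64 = (q - 8)*(q - 4)*(q + 2)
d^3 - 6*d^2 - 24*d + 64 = (d - 8)*(d - 2)*(d + 4)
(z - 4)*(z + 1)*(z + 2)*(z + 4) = z^4 + 3*z^3 - 14*z^2 - 48*z - 32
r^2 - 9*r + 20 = (r - 5)*(r - 4)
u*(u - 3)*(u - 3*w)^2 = u^4 - 6*u^3*w - 3*u^3 + 9*u^2*w^2 + 18*u^2*w - 27*u*w^2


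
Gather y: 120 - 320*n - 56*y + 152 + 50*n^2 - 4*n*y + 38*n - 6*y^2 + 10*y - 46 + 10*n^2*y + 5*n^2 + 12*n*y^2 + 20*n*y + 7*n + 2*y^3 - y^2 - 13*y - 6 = 55*n^2 - 275*n + 2*y^3 + y^2*(12*n - 7) + y*(10*n^2 + 16*n - 59) + 220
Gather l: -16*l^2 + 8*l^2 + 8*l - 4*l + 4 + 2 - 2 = -8*l^2 + 4*l + 4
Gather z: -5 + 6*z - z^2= -z^2 + 6*z - 5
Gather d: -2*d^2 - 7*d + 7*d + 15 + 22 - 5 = 32 - 2*d^2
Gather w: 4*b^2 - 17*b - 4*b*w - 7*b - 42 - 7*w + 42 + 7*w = 4*b^2 - 4*b*w - 24*b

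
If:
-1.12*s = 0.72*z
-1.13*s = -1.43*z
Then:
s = 0.00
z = 0.00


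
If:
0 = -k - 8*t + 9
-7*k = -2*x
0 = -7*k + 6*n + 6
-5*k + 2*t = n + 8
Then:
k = -57/77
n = -41/22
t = 375/308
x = -57/22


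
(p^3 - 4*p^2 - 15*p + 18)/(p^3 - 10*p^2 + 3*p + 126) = (p - 1)/(p - 7)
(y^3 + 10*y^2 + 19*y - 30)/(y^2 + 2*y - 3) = (y^2 + 11*y + 30)/(y + 3)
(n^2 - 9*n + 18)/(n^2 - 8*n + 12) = (n - 3)/(n - 2)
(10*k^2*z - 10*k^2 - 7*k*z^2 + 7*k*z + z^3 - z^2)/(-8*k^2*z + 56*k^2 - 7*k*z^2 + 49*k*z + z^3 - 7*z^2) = (-10*k^2*z + 10*k^2 + 7*k*z^2 - 7*k*z - z^3 + z^2)/(8*k^2*z - 56*k^2 + 7*k*z^2 - 49*k*z - z^3 + 7*z^2)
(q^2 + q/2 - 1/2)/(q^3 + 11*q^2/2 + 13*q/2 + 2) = (2*q - 1)/(2*q^2 + 9*q + 4)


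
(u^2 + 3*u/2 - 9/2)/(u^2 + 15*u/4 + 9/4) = 2*(2*u - 3)/(4*u + 3)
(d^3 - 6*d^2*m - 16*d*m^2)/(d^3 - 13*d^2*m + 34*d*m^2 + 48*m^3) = d*(d + 2*m)/(d^2 - 5*d*m - 6*m^2)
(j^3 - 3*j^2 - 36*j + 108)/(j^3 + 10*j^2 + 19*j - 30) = (j^2 - 9*j + 18)/(j^2 + 4*j - 5)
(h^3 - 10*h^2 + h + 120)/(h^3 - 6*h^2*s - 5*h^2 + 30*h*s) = (-h^2 + 5*h + 24)/(h*(-h + 6*s))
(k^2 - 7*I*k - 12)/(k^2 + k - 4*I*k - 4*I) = (k - 3*I)/(k + 1)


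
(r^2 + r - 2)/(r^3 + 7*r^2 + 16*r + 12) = (r - 1)/(r^2 + 5*r + 6)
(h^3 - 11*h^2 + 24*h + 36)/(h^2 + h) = h - 12 + 36/h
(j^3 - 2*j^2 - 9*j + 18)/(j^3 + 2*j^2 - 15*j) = (j^2 + j - 6)/(j*(j + 5))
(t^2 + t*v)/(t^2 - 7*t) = (t + v)/(t - 7)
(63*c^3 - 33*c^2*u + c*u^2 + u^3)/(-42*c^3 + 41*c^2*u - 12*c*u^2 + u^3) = (-21*c^2 + 4*c*u + u^2)/(14*c^2 - 9*c*u + u^2)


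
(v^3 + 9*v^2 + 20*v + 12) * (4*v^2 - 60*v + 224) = 4*v^5 - 24*v^4 - 236*v^3 + 864*v^2 + 3760*v + 2688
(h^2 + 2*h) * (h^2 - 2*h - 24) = h^4 - 28*h^2 - 48*h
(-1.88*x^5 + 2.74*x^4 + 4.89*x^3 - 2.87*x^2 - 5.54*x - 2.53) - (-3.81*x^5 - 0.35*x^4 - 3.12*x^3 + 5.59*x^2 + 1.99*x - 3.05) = 1.93*x^5 + 3.09*x^4 + 8.01*x^3 - 8.46*x^2 - 7.53*x + 0.52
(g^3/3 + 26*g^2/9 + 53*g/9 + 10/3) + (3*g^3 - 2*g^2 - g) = 10*g^3/3 + 8*g^2/9 + 44*g/9 + 10/3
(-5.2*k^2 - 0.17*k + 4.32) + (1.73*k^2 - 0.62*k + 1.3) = -3.47*k^2 - 0.79*k + 5.62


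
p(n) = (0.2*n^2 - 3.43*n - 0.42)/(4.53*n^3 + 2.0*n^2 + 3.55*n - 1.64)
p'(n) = (0.4*n - 3.43)/(4.53*n^3 + 2.0*n^2 + 3.55*n - 1.64) + (-13.59*n^2 - 4.0*n - 3.55)*(0.2*n^2 - 3.43*n - 0.42)/(4.53*n^3 + 2.0*n^2 + 3.55*n - 1.64)^2 = (-0.906*n^4 + 31.0758*n^3 + 13.2778*n^2 + 1.024*n + 7.1162)/(20.5209*n^6 + 18.12*n^5 + 36.163*n^4 - 0.6584*n^3 + 6.0425*n^2 - 11.644*n + 2.6896)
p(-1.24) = -0.36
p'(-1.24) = -0.26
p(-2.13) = -0.18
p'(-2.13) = -0.13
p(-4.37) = -0.05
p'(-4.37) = -0.02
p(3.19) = -0.05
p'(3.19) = 0.03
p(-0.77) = -0.45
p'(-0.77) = -0.01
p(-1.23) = -0.36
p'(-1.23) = -0.26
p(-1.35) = -0.33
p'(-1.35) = -0.26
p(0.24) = 2.02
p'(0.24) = 22.97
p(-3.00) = -0.10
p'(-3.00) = -0.06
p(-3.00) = -0.10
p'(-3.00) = -0.06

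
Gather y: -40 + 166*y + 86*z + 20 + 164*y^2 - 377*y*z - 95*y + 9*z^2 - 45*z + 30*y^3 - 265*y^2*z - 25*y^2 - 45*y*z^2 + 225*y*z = 30*y^3 + y^2*(139 - 265*z) + y*(-45*z^2 - 152*z + 71) + 9*z^2 + 41*z - 20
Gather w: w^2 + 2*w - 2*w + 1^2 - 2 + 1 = w^2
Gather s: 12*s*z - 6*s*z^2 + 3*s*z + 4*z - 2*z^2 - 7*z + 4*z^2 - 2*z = s*(-6*z^2 + 15*z) + 2*z^2 - 5*z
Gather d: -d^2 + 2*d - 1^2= -d^2 + 2*d - 1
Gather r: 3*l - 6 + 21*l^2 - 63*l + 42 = 21*l^2 - 60*l + 36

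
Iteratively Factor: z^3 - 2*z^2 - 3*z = (z)*(z^2 - 2*z - 3) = z*(z + 1)*(z - 3)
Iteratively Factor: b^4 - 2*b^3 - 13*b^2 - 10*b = (b + 2)*(b^3 - 4*b^2 - 5*b) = (b - 5)*(b + 2)*(b^2 + b) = b*(b - 5)*(b + 2)*(b + 1)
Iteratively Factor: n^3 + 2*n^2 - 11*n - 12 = (n + 1)*(n^2 + n - 12) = (n - 3)*(n + 1)*(n + 4)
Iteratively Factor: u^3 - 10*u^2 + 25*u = (u - 5)*(u^2 - 5*u) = (u - 5)^2*(u)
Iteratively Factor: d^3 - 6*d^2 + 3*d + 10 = (d - 2)*(d^2 - 4*d - 5) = (d - 2)*(d + 1)*(d - 5)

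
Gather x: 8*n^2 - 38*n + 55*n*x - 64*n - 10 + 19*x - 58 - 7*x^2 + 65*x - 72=8*n^2 - 102*n - 7*x^2 + x*(55*n + 84) - 140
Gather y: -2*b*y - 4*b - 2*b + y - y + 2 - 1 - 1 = -2*b*y - 6*b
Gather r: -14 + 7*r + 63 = 7*r + 49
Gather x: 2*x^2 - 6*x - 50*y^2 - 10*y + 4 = 2*x^2 - 6*x - 50*y^2 - 10*y + 4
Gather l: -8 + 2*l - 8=2*l - 16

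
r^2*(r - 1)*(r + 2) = r^4 + r^3 - 2*r^2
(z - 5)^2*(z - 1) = z^3 - 11*z^2 + 35*z - 25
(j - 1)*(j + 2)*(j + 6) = j^3 + 7*j^2 + 4*j - 12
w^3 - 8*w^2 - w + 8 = (w - 8)*(w - 1)*(w + 1)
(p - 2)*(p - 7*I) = p^2 - 2*p - 7*I*p + 14*I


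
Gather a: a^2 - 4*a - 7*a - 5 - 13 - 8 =a^2 - 11*a - 26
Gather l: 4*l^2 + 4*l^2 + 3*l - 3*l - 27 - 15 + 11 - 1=8*l^2 - 32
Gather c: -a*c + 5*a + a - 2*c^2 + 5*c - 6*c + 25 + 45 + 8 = 6*a - 2*c^2 + c*(-a - 1) + 78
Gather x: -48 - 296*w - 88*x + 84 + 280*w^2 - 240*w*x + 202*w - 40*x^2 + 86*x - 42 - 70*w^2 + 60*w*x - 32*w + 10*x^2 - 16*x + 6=210*w^2 - 126*w - 30*x^2 + x*(-180*w - 18)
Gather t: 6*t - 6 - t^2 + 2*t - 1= -t^2 + 8*t - 7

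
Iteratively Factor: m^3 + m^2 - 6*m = (m - 2)*(m^2 + 3*m) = m*(m - 2)*(m + 3)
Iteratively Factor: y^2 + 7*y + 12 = (y + 4)*(y + 3)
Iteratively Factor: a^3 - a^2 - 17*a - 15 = (a - 5)*(a^2 + 4*a + 3) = (a - 5)*(a + 3)*(a + 1)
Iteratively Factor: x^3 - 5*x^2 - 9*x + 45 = (x - 3)*(x^2 - 2*x - 15) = (x - 3)*(x + 3)*(x - 5)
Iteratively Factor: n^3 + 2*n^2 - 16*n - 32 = (n + 4)*(n^2 - 2*n - 8) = (n + 2)*(n + 4)*(n - 4)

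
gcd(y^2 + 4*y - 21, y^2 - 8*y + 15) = y - 3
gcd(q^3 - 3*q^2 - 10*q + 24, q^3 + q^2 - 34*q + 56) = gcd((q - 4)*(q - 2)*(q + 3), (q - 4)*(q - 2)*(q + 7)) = q^2 - 6*q + 8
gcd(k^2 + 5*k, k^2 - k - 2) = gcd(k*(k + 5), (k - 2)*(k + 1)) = 1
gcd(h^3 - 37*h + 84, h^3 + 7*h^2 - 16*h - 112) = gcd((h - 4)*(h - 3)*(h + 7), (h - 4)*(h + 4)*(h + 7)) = h^2 + 3*h - 28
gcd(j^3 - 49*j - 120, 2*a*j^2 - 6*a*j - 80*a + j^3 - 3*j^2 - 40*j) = j^2 - 3*j - 40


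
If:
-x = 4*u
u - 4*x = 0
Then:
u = 0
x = 0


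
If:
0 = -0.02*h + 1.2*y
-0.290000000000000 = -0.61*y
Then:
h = 28.52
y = 0.48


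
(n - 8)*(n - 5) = n^2 - 13*n + 40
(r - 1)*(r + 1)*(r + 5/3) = r^3 + 5*r^2/3 - r - 5/3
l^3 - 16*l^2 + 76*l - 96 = (l - 8)*(l - 6)*(l - 2)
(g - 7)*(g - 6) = g^2 - 13*g + 42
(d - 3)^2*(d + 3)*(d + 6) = d^4 + 3*d^3 - 27*d^2 - 27*d + 162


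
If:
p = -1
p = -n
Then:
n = 1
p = -1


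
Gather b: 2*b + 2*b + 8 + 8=4*b + 16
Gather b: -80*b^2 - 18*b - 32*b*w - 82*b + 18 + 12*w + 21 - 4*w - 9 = -80*b^2 + b*(-32*w - 100) + 8*w + 30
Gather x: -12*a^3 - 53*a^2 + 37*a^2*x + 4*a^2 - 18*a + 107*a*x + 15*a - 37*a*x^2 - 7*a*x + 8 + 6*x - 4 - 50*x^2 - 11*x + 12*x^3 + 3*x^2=-12*a^3 - 49*a^2 - 3*a + 12*x^3 + x^2*(-37*a - 47) + x*(37*a^2 + 100*a - 5) + 4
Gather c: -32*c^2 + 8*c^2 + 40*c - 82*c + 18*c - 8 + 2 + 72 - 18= -24*c^2 - 24*c + 48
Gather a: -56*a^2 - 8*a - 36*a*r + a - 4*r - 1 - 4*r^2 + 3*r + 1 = -56*a^2 + a*(-36*r - 7) - 4*r^2 - r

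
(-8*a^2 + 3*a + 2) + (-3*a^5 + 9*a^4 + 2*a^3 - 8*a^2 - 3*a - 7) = -3*a^5 + 9*a^4 + 2*a^3 - 16*a^2 - 5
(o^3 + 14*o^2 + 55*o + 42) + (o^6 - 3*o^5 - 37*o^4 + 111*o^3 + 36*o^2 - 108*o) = o^6 - 3*o^5 - 37*o^4 + 112*o^3 + 50*o^2 - 53*o + 42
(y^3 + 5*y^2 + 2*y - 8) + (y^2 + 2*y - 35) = y^3 + 6*y^2 + 4*y - 43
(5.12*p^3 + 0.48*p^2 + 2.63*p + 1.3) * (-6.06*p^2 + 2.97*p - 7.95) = -31.0272*p^5 + 12.2976*p^4 - 55.2162*p^3 - 3.8829*p^2 - 17.0475*p - 10.335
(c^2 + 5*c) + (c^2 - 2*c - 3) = 2*c^2 + 3*c - 3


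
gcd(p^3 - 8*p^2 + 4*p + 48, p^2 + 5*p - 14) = 1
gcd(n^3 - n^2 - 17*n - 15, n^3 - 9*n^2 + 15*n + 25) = n^2 - 4*n - 5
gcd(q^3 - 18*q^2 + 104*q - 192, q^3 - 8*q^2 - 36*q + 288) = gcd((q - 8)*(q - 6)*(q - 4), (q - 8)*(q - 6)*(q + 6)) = q^2 - 14*q + 48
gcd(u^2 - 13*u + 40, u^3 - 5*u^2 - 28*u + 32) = u - 8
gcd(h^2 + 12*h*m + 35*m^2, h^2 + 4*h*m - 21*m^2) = h + 7*m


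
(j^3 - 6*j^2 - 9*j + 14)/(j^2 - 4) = (j^2 - 8*j + 7)/(j - 2)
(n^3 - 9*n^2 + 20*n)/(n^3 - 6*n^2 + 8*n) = (n - 5)/(n - 2)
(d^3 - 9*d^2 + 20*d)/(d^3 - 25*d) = (d - 4)/(d + 5)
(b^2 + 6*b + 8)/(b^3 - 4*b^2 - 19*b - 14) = (b + 4)/(b^2 - 6*b - 7)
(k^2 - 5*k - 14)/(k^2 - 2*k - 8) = (k - 7)/(k - 4)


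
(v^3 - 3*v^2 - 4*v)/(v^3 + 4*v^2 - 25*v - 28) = v/(v + 7)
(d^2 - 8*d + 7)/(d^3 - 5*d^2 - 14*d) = (d - 1)/(d*(d + 2))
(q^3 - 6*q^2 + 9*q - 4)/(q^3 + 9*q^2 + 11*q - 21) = (q^2 - 5*q + 4)/(q^2 + 10*q + 21)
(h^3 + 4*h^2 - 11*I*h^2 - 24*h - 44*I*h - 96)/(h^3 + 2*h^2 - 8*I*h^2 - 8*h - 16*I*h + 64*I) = (h - 3*I)/(h - 2)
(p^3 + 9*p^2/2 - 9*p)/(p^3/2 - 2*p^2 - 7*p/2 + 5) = p*(2*p^2 + 9*p - 18)/(p^3 - 4*p^2 - 7*p + 10)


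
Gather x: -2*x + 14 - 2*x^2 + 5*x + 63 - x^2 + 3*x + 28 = -3*x^2 + 6*x + 105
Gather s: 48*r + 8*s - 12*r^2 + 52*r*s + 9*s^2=-12*r^2 + 48*r + 9*s^2 + s*(52*r + 8)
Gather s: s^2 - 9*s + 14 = s^2 - 9*s + 14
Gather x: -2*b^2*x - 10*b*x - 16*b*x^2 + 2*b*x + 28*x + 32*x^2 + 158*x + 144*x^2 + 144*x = x^2*(176 - 16*b) + x*(-2*b^2 - 8*b + 330)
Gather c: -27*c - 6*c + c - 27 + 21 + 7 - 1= -32*c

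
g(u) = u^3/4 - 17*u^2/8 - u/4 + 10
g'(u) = 3*u^2/4 - 17*u/4 - 1/4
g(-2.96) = -14.36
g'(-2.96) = 18.90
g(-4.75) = -63.55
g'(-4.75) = 36.86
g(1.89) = 3.62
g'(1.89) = -5.60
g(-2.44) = -5.67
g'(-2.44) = 14.59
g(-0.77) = 8.82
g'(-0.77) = 3.47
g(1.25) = 6.86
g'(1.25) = -4.39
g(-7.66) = -225.13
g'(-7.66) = 76.31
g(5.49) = -14.05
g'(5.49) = -0.98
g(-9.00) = -342.12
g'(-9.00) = 98.75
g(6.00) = -14.00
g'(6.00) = 1.25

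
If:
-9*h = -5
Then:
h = 5/9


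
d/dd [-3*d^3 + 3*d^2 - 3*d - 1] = -9*d^2 + 6*d - 3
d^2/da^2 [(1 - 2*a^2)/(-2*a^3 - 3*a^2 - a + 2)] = 2*(8*a^6 - 36*a^4 + 2*a^3 + 3*a^2 - 21*a + 1)/(8*a^9 + 36*a^8 + 66*a^7 + 39*a^6 - 39*a^5 - 69*a^4 - 11*a^3 + 30*a^2 + 12*a - 8)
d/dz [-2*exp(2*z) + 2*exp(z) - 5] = (2 - 4*exp(z))*exp(z)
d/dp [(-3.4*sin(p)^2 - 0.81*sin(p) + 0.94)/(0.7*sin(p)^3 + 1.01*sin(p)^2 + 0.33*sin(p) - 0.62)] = (2.38*sin(p)^4 + 1.134*sin(p)^3 - 2.2779*sin(p)^2 + 2.3172*sin(p) + 0.192)*cos(p)/(0.49*sin(p)^6 + 1.414*sin(p)^5 + 1.4821*sin(p)^4 - 0.2014*sin(p)^3 - 1.1435*sin(p)^2 - 0.4092*sin(p) + 0.3844)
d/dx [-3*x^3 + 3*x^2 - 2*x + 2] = -9*x^2 + 6*x - 2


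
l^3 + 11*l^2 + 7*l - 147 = (l - 3)*(l + 7)^2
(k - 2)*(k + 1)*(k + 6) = k^3 + 5*k^2 - 8*k - 12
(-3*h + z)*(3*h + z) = -9*h^2 + z^2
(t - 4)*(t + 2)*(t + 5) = t^3 + 3*t^2 - 18*t - 40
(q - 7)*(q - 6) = q^2 - 13*q + 42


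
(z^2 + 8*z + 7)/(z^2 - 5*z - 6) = (z + 7)/(z - 6)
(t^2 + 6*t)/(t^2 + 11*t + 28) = t*(t + 6)/(t^2 + 11*t + 28)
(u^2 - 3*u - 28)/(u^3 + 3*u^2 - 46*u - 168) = 1/(u + 6)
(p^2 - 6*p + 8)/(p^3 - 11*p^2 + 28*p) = (p - 2)/(p*(p - 7))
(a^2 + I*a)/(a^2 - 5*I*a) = (a + I)/(a - 5*I)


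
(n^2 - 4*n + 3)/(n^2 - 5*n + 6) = (n - 1)/(n - 2)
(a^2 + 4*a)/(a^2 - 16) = a/(a - 4)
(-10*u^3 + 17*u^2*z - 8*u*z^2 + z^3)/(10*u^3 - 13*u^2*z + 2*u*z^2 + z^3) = (-5*u + z)/(5*u + z)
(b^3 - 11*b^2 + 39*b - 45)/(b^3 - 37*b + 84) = (b^2 - 8*b + 15)/(b^2 + 3*b - 28)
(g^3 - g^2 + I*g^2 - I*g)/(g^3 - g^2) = (g + I)/g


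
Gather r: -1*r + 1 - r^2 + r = 1 - r^2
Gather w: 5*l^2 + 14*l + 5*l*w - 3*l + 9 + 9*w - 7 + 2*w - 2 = 5*l^2 + 11*l + w*(5*l + 11)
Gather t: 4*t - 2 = 4*t - 2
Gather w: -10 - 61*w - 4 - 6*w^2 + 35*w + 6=-6*w^2 - 26*w - 8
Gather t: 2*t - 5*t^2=-5*t^2 + 2*t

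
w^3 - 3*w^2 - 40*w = w*(w - 8)*(w + 5)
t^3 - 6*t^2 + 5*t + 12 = (t - 4)*(t - 3)*(t + 1)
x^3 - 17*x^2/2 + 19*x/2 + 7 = (x - 7)*(x - 2)*(x + 1/2)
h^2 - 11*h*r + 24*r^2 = (h - 8*r)*(h - 3*r)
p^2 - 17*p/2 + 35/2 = (p - 5)*(p - 7/2)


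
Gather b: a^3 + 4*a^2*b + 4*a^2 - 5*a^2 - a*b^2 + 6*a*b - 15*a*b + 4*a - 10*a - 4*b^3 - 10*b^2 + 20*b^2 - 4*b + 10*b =a^3 - a^2 - 6*a - 4*b^3 + b^2*(10 - a) + b*(4*a^2 - 9*a + 6)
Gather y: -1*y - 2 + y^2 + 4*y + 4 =y^2 + 3*y + 2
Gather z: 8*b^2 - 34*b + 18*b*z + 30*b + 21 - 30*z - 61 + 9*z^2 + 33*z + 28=8*b^2 - 4*b + 9*z^2 + z*(18*b + 3) - 12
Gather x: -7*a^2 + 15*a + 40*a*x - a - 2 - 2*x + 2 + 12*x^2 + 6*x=-7*a^2 + 14*a + 12*x^2 + x*(40*a + 4)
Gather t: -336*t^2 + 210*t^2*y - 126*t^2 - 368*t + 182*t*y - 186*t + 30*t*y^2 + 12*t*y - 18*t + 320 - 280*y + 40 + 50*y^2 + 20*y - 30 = t^2*(210*y - 462) + t*(30*y^2 + 194*y - 572) + 50*y^2 - 260*y + 330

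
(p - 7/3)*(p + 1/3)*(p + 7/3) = p^3 + p^2/3 - 49*p/9 - 49/27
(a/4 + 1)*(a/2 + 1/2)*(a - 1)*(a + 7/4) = a^4/8 + 23*a^3/32 + 3*a^2/4 - 23*a/32 - 7/8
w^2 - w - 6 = (w - 3)*(w + 2)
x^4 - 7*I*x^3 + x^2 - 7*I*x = x*(x - 7*I)*(x - I)*(x + I)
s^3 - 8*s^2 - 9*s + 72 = (s - 8)*(s - 3)*(s + 3)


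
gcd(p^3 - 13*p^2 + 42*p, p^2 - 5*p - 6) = p - 6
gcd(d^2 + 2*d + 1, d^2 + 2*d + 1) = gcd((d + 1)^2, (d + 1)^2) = d^2 + 2*d + 1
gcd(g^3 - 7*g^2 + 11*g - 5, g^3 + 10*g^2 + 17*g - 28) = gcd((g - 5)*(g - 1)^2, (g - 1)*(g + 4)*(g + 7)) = g - 1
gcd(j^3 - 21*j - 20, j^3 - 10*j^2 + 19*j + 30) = j^2 - 4*j - 5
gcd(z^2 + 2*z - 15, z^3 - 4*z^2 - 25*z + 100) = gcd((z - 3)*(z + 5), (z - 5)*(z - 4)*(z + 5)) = z + 5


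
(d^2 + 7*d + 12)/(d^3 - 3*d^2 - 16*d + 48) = (d + 3)/(d^2 - 7*d + 12)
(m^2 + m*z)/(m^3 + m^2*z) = 1/m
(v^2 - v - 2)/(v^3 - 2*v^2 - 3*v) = (v - 2)/(v*(v - 3))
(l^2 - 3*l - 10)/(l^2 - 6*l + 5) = (l + 2)/(l - 1)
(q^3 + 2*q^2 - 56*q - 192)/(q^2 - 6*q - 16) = (q^2 + 10*q + 24)/(q + 2)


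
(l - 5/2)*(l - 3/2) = l^2 - 4*l + 15/4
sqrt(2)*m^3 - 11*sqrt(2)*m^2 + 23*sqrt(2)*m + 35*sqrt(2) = (m - 7)*(m - 5)*(sqrt(2)*m + sqrt(2))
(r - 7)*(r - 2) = r^2 - 9*r + 14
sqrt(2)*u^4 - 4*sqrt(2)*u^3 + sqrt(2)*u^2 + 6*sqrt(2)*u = u*(u - 3)*(u - 2)*(sqrt(2)*u + sqrt(2))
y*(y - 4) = y^2 - 4*y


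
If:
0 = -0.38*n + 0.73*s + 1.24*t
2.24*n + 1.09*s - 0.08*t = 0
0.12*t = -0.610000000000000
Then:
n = -3.50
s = 6.81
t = -5.08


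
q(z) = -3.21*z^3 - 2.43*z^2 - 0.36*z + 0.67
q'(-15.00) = -2094.21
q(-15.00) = 10293.07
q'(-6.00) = -317.88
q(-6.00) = 608.71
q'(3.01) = -102.24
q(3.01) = -109.97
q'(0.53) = -5.64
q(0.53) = -0.68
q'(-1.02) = -5.42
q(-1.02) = 1.92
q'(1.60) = -32.79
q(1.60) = -19.27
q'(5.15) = -280.80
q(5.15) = -504.09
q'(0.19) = -1.63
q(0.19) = 0.49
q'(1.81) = -40.71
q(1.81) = -26.98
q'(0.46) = -4.63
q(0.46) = -0.32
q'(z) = -9.63*z^2 - 4.86*z - 0.36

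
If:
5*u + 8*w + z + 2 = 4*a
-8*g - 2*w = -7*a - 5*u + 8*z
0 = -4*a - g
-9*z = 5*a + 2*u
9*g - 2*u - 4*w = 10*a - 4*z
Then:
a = 74/3433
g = -296/3433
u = -608/3433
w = -453/3433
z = 94/3433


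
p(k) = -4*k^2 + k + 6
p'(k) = 1 - 8*k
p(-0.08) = 5.89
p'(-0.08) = 1.64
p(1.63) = -3.00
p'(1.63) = -12.04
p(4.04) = -55.25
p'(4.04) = -31.32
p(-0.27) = 5.44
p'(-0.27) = 3.16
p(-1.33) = -2.41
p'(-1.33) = 11.64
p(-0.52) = 4.40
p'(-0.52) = 5.16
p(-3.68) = -51.85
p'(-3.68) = 30.44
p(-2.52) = -21.92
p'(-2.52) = 21.16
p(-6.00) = -144.00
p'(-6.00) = 49.00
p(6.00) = -132.00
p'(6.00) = -47.00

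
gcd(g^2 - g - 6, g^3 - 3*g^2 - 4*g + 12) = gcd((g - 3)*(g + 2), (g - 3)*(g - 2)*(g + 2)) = g^2 - g - 6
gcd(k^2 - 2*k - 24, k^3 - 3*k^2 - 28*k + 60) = k - 6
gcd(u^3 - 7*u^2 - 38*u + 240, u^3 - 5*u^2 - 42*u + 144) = u^2 - 2*u - 48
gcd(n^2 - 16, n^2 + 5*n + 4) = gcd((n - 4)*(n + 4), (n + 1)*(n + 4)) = n + 4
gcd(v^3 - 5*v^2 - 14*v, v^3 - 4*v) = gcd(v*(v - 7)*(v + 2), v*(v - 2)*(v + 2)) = v^2 + 2*v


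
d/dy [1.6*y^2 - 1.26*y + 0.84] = 3.2*y - 1.26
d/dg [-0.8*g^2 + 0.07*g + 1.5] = 0.07 - 1.6*g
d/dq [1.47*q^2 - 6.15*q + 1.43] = 2.94*q - 6.15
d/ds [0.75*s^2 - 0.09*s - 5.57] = 1.5*s - 0.09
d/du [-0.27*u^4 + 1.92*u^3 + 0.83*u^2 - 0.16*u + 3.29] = -1.08*u^3 + 5.76*u^2 + 1.66*u - 0.16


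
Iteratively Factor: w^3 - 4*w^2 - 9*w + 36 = (w - 4)*(w^2 - 9) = (w - 4)*(w + 3)*(w - 3)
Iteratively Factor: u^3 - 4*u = (u - 2)*(u^2 + 2*u) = (u - 2)*(u + 2)*(u)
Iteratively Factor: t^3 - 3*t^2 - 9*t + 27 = (t - 3)*(t^2 - 9) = (t - 3)*(t + 3)*(t - 3)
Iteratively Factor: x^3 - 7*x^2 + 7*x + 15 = (x + 1)*(x^2 - 8*x + 15) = (x - 3)*(x + 1)*(x - 5)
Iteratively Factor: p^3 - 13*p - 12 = (p + 1)*(p^2 - p - 12) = (p - 4)*(p + 1)*(p + 3)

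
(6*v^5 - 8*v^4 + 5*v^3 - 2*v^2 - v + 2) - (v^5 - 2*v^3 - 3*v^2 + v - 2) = 5*v^5 - 8*v^4 + 7*v^3 + v^2 - 2*v + 4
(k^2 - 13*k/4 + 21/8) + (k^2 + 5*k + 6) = 2*k^2 + 7*k/4 + 69/8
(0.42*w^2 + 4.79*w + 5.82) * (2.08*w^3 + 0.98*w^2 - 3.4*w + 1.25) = 0.8736*w^5 + 10.3748*w^4 + 15.3718*w^3 - 10.0574*w^2 - 13.8005*w + 7.275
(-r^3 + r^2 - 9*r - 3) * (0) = 0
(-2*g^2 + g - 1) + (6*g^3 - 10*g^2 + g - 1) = 6*g^3 - 12*g^2 + 2*g - 2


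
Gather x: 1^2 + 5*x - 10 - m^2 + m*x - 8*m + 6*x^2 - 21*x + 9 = -m^2 - 8*m + 6*x^2 + x*(m - 16)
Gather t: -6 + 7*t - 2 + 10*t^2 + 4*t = 10*t^2 + 11*t - 8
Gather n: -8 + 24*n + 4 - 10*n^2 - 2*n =-10*n^2 + 22*n - 4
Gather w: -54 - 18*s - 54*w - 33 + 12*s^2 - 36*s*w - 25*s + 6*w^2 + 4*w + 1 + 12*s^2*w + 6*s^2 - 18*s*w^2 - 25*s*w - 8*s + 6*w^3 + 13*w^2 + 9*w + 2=18*s^2 - 51*s + 6*w^3 + w^2*(19 - 18*s) + w*(12*s^2 - 61*s - 41) - 84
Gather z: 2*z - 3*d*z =z*(2 - 3*d)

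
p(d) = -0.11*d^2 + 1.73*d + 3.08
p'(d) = 1.73 - 0.22*d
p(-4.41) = -6.69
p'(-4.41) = 2.70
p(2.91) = 7.18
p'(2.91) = 1.09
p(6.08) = 9.53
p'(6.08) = 0.39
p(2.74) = 6.99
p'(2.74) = 1.13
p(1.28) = 5.11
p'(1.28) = 1.45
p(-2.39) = -1.68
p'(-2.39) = 2.26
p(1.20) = 5.00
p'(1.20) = 1.47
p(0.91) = 4.56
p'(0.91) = 1.53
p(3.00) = 7.28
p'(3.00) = 1.07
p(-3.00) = -3.10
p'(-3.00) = 2.39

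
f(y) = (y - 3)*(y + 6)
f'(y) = 2*y + 3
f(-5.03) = -7.79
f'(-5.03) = -7.06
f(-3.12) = -17.63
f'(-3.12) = -3.24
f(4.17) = 11.90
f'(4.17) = 11.34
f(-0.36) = -18.95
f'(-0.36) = 2.28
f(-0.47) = -19.19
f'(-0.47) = 2.06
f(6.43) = 42.63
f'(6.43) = 15.86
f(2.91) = -0.80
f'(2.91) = 8.82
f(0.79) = -15.01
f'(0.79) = 4.58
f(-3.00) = -18.00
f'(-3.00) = -3.00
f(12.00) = 162.00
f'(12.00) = 27.00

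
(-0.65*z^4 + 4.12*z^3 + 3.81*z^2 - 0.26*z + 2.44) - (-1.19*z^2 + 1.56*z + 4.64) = -0.65*z^4 + 4.12*z^3 + 5.0*z^2 - 1.82*z - 2.2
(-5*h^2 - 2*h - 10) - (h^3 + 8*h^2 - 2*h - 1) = -h^3 - 13*h^2 - 9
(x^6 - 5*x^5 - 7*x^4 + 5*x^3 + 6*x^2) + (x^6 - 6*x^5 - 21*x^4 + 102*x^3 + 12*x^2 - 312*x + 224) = 2*x^6 - 11*x^5 - 28*x^4 + 107*x^3 + 18*x^2 - 312*x + 224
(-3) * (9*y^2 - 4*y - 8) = -27*y^2 + 12*y + 24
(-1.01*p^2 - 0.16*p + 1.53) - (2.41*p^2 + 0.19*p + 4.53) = -3.42*p^2 - 0.35*p - 3.0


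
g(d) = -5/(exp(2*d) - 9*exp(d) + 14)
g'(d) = -5*(-2*exp(2*d) + 9*exp(d))/(exp(2*d) - 9*exp(d) + 14)^2 = (10*exp(d) - 45)*exp(d)/(exp(2*d) - 9*exp(d) + 14)^2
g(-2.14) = -0.39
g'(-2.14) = -0.03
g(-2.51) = -0.38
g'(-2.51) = -0.02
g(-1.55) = -0.41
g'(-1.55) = -0.06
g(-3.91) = -0.36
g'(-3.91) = -0.00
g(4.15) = -0.00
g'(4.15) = 0.00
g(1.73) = 1.01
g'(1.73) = 2.63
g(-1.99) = -0.39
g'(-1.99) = -0.04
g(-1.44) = -0.42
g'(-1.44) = -0.07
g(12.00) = 0.00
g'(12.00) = 0.00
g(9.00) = 0.00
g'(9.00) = 0.00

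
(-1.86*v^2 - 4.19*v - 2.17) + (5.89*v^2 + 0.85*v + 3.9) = 4.03*v^2 - 3.34*v + 1.73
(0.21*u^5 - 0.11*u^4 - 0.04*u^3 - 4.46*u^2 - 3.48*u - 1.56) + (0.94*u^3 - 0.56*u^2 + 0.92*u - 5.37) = 0.21*u^5 - 0.11*u^4 + 0.9*u^3 - 5.02*u^2 - 2.56*u - 6.93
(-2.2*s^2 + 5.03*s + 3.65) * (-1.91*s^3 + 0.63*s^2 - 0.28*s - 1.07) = 4.202*s^5 - 10.9933*s^4 - 3.1866*s^3 + 3.2451*s^2 - 6.4041*s - 3.9055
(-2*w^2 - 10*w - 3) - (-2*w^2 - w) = -9*w - 3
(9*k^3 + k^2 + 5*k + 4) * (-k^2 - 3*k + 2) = -9*k^5 - 28*k^4 + 10*k^3 - 17*k^2 - 2*k + 8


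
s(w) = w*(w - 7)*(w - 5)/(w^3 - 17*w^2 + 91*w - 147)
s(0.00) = 0.00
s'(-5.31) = -0.04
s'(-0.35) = -0.20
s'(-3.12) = -0.07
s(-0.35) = 0.08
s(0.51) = -0.14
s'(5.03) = -1.27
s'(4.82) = -1.19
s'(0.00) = -0.24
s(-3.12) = 0.41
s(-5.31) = 0.54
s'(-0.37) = -0.20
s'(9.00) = -0.92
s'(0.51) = -0.33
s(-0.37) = 0.08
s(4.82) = 0.22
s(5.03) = -0.04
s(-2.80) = 0.38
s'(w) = w*(w - 7)*(w - 5)*(-3*w^2 + 34*w - 91)/(w^3 - 17*w^2 + 91*w - 147)^2 + w*(w - 7)/(w^3 - 17*w^2 + 91*w - 147) + w*(w - 5)/(w^3 - 17*w^2 + 91*w - 147) + (w - 7)*(w - 5)/(w^3 - 17*w^2 + 91*w - 147)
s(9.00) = 3.00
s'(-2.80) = -0.08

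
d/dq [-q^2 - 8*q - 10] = -2*q - 8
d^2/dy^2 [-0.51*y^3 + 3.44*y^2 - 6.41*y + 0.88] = 6.88 - 3.06*y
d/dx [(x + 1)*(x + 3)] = 2*x + 4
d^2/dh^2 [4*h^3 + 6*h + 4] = 24*h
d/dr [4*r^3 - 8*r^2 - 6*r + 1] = 12*r^2 - 16*r - 6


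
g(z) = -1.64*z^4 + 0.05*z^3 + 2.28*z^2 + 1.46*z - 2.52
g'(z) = -6.56*z^3 + 0.15*z^2 + 4.56*z + 1.46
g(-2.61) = -67.79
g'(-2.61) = 107.21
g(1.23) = -0.94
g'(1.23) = -4.91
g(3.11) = -127.84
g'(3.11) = -180.23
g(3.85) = -320.57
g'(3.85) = -353.12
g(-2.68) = -75.62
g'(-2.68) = 116.59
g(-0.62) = -2.80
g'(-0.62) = 0.25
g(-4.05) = -415.59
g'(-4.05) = 421.23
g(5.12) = -1055.56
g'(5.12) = -851.73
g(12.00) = -33577.32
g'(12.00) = -11257.90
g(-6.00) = -2065.44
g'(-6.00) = 1396.46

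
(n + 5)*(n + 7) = n^2 + 12*n + 35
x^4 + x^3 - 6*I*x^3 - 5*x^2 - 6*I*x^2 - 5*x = x*(x + 1)*(x - 5*I)*(x - I)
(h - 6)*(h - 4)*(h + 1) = h^3 - 9*h^2 + 14*h + 24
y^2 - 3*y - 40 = (y - 8)*(y + 5)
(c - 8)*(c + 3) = c^2 - 5*c - 24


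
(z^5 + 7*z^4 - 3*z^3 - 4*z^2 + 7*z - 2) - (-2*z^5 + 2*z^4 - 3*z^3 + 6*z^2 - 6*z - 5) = 3*z^5 + 5*z^4 - 10*z^2 + 13*z + 3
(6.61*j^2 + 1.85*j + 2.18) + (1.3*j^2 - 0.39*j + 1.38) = 7.91*j^2 + 1.46*j + 3.56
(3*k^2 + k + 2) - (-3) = 3*k^2 + k + 5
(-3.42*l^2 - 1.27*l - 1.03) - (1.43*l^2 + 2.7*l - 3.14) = -4.85*l^2 - 3.97*l + 2.11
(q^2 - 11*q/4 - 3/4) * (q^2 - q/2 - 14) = q^4 - 13*q^3/4 - 107*q^2/8 + 311*q/8 + 21/2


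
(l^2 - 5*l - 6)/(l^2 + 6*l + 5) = (l - 6)/(l + 5)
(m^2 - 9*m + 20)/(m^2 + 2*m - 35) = (m - 4)/(m + 7)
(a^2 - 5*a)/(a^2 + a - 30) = a/(a + 6)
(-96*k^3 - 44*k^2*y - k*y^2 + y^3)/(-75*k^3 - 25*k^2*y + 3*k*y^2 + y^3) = (-32*k^2 - 4*k*y + y^2)/(-25*k^2 + y^2)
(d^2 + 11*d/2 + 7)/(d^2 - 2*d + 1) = (d^2 + 11*d/2 + 7)/(d^2 - 2*d + 1)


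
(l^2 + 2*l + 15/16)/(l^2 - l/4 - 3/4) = (l + 5/4)/(l - 1)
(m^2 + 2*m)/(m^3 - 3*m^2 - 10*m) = 1/(m - 5)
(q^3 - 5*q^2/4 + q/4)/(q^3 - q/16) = 4*(q - 1)/(4*q + 1)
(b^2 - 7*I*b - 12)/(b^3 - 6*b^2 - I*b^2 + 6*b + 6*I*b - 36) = (b - 4*I)/(b^2 + 2*b*(-3 + I) - 12*I)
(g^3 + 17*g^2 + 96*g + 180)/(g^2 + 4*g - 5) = (g^2 + 12*g + 36)/(g - 1)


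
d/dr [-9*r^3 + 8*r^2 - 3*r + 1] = -27*r^2 + 16*r - 3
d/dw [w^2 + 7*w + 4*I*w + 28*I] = 2*w + 7 + 4*I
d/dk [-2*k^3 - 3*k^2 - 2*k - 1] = -6*k^2 - 6*k - 2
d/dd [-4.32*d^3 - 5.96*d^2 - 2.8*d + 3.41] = -12.96*d^2 - 11.92*d - 2.8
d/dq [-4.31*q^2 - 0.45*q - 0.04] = -8.62*q - 0.45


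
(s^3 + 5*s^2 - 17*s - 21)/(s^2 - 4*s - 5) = (s^2 + 4*s - 21)/(s - 5)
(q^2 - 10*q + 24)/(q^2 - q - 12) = (q - 6)/(q + 3)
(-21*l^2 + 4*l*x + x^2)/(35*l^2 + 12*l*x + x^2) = (-3*l + x)/(5*l + x)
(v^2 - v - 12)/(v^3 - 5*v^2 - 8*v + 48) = 1/(v - 4)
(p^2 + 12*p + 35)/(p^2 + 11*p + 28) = (p + 5)/(p + 4)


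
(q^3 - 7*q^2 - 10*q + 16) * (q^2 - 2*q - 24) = q^5 - 9*q^4 - 20*q^3 + 204*q^2 + 208*q - 384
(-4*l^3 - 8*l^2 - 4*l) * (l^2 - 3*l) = -4*l^5 + 4*l^4 + 20*l^3 + 12*l^2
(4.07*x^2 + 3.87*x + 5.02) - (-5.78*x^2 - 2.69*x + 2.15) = 9.85*x^2 + 6.56*x + 2.87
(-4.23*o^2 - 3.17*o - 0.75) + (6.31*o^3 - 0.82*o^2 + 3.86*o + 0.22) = 6.31*o^3 - 5.05*o^2 + 0.69*o - 0.53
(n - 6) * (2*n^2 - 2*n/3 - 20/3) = 2*n^3 - 38*n^2/3 - 8*n/3 + 40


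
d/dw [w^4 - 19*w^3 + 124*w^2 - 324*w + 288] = 4*w^3 - 57*w^2 + 248*w - 324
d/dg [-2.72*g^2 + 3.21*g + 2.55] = 3.21 - 5.44*g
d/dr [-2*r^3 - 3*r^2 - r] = -6*r^2 - 6*r - 1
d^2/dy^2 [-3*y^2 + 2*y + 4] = -6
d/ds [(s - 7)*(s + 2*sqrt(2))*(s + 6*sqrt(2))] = 3*s^2 - 14*s + 16*sqrt(2)*s - 56*sqrt(2) + 24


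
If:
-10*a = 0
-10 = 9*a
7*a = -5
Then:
No Solution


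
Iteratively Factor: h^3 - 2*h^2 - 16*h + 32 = (h - 2)*(h^2 - 16) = (h - 2)*(h + 4)*(h - 4)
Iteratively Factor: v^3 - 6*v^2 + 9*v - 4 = (v - 1)*(v^2 - 5*v + 4) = (v - 4)*(v - 1)*(v - 1)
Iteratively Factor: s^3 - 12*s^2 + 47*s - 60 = (s - 5)*(s^2 - 7*s + 12) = (s - 5)*(s - 3)*(s - 4)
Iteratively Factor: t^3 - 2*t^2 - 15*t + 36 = (t - 3)*(t^2 + t - 12) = (t - 3)^2*(t + 4)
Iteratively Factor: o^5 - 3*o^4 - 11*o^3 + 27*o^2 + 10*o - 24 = (o - 1)*(o^4 - 2*o^3 - 13*o^2 + 14*o + 24) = (o - 4)*(o - 1)*(o^3 + 2*o^2 - 5*o - 6) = (o - 4)*(o - 1)*(o + 1)*(o^2 + o - 6) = (o - 4)*(o - 2)*(o - 1)*(o + 1)*(o + 3)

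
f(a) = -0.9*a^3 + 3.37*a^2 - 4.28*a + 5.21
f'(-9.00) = -283.64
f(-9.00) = 972.80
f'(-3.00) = -48.80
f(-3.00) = 72.68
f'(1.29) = -0.08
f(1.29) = 3.36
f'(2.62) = -5.16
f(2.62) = 0.94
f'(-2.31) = -34.26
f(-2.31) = 44.17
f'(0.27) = -2.66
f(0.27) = 4.28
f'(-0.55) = -8.80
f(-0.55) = 8.73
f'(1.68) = -0.58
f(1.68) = 3.26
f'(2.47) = -4.10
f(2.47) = 1.64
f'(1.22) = -0.08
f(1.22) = 3.37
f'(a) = -2.7*a^2 + 6.74*a - 4.28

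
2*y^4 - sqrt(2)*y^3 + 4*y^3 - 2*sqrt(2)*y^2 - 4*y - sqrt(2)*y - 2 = (y + 1)*(y - sqrt(2))*(sqrt(2)*y + 1)*(sqrt(2)*y + sqrt(2))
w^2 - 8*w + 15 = (w - 5)*(w - 3)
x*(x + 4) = x^2 + 4*x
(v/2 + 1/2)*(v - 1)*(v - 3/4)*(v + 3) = v^4/2 + 9*v^3/8 - 13*v^2/8 - 9*v/8 + 9/8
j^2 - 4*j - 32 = (j - 8)*(j + 4)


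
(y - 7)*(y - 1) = y^2 - 8*y + 7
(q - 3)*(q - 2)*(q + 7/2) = q^3 - 3*q^2/2 - 23*q/2 + 21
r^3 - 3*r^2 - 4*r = r*(r - 4)*(r + 1)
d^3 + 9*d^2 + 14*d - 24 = (d - 1)*(d + 4)*(d + 6)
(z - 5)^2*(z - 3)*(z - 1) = z^4 - 14*z^3 + 68*z^2 - 130*z + 75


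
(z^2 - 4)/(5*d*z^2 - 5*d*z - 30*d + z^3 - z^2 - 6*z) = (z - 2)/(5*d*z - 15*d + z^2 - 3*z)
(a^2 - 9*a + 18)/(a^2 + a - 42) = (a - 3)/(a + 7)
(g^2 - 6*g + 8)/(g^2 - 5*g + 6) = (g - 4)/(g - 3)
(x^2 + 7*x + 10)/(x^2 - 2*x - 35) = (x + 2)/(x - 7)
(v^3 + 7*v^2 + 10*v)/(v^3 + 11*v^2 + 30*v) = (v + 2)/(v + 6)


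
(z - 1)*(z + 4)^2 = z^3 + 7*z^2 + 8*z - 16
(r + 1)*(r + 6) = r^2 + 7*r + 6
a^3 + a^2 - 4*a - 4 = (a - 2)*(a + 1)*(a + 2)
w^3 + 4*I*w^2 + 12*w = w*(w - 2*I)*(w + 6*I)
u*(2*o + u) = 2*o*u + u^2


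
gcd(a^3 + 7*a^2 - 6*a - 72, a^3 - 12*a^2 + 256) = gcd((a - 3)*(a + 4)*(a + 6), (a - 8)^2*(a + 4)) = a + 4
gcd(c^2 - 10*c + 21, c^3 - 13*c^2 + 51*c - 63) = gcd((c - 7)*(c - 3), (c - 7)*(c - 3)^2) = c^2 - 10*c + 21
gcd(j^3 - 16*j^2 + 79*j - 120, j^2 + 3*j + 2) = 1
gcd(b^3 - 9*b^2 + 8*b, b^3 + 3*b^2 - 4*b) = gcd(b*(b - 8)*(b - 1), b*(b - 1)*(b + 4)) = b^2 - b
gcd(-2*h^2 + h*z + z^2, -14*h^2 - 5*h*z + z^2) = 2*h + z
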